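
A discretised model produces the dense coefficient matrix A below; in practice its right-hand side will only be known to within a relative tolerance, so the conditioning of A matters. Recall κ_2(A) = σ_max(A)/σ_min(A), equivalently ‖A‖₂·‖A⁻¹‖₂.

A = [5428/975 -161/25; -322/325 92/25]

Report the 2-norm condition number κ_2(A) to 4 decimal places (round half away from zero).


AᵀA = [35972/1125 -14812/375; -14812/375 6877/125]; tr = 19573/225, det = 1119364/5625
solving λ² − 19573/225·λ + 1119364/5625 = 0 gives λ = 2116/25, 529/225
σ_max=√(2116/25)=(46/5), σ_min=√(529/225)=(23/15) → κ = 6.0000

6.0000


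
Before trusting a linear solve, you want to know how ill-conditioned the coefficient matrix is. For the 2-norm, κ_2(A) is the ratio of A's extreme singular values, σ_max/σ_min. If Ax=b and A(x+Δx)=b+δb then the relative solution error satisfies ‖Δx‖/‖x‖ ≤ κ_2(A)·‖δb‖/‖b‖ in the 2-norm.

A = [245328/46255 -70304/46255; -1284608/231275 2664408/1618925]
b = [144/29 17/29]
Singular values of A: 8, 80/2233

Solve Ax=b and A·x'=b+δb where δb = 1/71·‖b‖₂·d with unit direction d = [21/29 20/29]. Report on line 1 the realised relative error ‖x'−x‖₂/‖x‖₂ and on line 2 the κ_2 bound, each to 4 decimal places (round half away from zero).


σ_max = 8, σ_min = 80/2233
κ = σ_max/σ_min = 8/(80/2233) = 223.3000
κ_2(A)·‖δb‖/‖b‖ = 3.1451
solve Ax = b  →  x = [31.6220 107.0790]
‖b‖₂ = 5.0000 and ‖x‖₂ = 111.6506
with δb = [0.0510 0.0486], A·Δx = δb → ‖Δx‖ = 1.9657
realised ‖Δx‖/‖x‖ = 0.0176
tightness: 0.0176 against a bound of 3.1451 (unrounded ratio ≈ 0.0056)

0.0176
3.1451


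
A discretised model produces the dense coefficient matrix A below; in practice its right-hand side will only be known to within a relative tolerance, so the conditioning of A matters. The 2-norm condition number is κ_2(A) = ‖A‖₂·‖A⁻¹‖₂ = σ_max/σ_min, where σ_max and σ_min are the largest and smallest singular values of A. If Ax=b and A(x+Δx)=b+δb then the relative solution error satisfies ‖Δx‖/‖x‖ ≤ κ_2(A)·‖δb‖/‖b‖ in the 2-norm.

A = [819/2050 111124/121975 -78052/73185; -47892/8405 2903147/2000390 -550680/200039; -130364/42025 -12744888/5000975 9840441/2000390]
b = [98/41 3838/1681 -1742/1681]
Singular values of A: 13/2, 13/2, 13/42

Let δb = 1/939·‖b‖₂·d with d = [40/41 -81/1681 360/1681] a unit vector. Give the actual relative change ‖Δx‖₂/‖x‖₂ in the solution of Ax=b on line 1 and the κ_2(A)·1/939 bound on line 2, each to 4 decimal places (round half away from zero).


0.0018
0.0224

largest singular value 13/2, smallest 13/42
κ_2(A) = (13/2) / (13/42) = 21.0000
bound on ‖Δx‖/‖x‖: κ·ε = 21.0000·1/939 = 0.0224
solve Ax = b  →  x = [-0.2092 5.8809 2.7041]
2-norm of b is 3.4641; of x, 6.4762
re-solving with b+δb shifts x by Δx of norm 0.0119
relative error = 0.0018
so the bound overstates the realised error by a factor of ≈ 12.1518 (computed from the unrounded values)


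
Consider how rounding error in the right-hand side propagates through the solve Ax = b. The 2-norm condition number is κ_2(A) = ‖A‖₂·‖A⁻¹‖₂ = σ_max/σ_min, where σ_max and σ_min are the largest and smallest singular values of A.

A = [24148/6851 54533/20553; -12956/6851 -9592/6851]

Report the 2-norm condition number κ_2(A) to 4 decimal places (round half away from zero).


AᵀA = [2598560/162409 5846660/487227; 5846660/487227 13155385/1461681]; tr = 36542425/1461681, det = 10000/1461681
eigenvalues of AᵀA: λ = (tr ± √(tr²−4·det))/2 = 25, 400/1461681
so κ_2 = √(25 / (400/1461681)) = 302.2500

302.2500


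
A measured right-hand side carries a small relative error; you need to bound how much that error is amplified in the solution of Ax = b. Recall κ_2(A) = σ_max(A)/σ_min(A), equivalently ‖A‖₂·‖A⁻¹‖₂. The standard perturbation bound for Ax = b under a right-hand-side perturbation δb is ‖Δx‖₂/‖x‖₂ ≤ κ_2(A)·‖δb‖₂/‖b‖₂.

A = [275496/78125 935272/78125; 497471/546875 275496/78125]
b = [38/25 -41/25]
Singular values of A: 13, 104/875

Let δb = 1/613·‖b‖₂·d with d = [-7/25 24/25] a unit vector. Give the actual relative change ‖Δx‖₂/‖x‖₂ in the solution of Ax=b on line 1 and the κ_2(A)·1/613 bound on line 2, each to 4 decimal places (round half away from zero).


0.0018
0.1784

σ_max = 13, σ_min = 104/875
condition number: 13 ÷ (104/875) = 109.3750
perturbation bound = 109.3750·1/613 = 0.1784
solve Ax = b  →  x = [16.1754 -4.6377]
‖b‖₂ = 2.2361 and ‖x‖₂ = 16.8271
with δb = [-0.0010 0.0035], A·Δx = δb → ‖Δx‖ = 0.0307
relative error = 0.0018
tightness: 0.0018 against a bound of 0.1784 (unrounded ratio ≈ 0.0102)


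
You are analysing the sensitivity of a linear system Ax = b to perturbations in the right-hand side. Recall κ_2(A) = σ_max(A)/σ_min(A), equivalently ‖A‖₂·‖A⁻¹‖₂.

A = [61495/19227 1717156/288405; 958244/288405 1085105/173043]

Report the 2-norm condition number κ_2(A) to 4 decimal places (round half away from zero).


M = AᵀA = [2103566521/98903025 473285120/11868363; 473285120/11868363 66556413889/890127225]. tr(M)=295808002/3080025, det(M)=5764801/77000625
solving λ² − 295808002/3080025·λ + 5764801/77000625 = 0 gives λ = 2401/25, 2401/3080025
so κ_2 = √((2401/25) / (2401/3080025)) = 351.0000

351.0000


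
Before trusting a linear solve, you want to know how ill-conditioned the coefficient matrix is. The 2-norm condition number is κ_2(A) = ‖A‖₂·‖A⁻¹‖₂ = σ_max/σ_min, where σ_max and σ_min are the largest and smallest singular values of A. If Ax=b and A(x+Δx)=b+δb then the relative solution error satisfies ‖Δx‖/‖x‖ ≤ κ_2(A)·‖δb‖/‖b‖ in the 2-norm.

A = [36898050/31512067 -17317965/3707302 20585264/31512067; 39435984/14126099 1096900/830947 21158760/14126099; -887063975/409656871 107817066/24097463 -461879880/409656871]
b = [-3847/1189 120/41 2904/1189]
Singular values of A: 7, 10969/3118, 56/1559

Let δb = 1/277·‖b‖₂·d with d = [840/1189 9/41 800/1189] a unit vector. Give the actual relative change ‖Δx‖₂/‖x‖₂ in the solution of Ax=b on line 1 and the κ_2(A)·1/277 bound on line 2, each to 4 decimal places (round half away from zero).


from the listed singular values, σ₁ = 7, σ_n = 56/1559
κ = σ_max/σ_min = 7/(56/1559) = 194.8750
perturbation bound = 194.8750·1/277 = 0.7035
solve Ax = b  →  x = [0.5006 0.8555 0.2670]
‖b‖₂ = 5.0000 and ‖x‖₂ = 1.0265
with δb = [0.0128 0.0040 0.0121], A·Δx = δb → ‖Δx‖ = 0.5025
dividing the unrounded norms, ‖Δx‖/‖x‖ = 0.4895
so the bound overstates the realised error by a factor of ≈ 1.4371 (computed from the unrounded values)

0.4895
0.7035


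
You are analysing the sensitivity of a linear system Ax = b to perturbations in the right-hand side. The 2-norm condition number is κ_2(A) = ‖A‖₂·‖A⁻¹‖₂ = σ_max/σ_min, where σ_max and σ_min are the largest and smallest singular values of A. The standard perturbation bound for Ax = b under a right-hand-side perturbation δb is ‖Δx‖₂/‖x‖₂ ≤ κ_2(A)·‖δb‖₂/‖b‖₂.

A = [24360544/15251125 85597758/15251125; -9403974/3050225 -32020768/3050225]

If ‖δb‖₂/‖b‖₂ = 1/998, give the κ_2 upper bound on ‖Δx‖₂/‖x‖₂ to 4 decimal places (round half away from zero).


0.2877

M = AᵀA = [9703475013124/804833265625 33263908973568/804833265625; 33263908973568/804833265625 114049189471876/804833265625]. tr(M)=198004263176/1287733225, det(M)=14776336/51509329
λ_max, λ_min = (198004263176/1287733225 ± √39203785437989573246976/1658256858768900625)/2 = 3844/25, 96100/51509329
σ_max=√(3844/25)=(62/5), σ_min=√(96100/51509329)=(310/7177) → κ = 287.0800
perturbation bound = 287.0800·1/998 = 0.2877


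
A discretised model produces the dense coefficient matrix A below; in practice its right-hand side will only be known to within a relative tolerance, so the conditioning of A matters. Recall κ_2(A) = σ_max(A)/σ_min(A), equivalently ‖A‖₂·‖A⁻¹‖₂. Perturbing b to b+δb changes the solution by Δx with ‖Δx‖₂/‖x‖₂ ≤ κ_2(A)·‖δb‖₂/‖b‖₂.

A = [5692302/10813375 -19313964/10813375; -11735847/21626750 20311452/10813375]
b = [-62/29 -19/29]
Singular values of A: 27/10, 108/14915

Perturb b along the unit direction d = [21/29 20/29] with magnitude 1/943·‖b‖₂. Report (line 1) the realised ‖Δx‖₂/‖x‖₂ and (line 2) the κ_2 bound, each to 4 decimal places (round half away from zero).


largest singular value 27/10, smallest 108/14915
κ = σ_max/σ_min = (27/10)/(108/14915) = 372.8750
bound on ‖Δx‖/‖x‖: κ·ε = 372.8750·1/943 = 0.3954
solve Ax = b  →  x = [-265.2593 -76.9815]
‖b‖₂ = 2.2361 and ‖x‖₂ = 276.2040
δb = ε·‖b‖·d = [0.0017 0.0016]; solving A·Δx = δb gives ‖Δx‖ = 0.3275
relative error = 0.0012
realised/bound (from unrounded values) ≈ 0.0030

0.0012
0.3954


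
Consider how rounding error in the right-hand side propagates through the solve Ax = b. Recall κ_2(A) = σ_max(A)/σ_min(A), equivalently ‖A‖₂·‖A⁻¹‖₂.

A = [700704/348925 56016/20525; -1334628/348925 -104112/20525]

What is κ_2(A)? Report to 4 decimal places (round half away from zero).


AᵀA = [62898768/3370205 419297472/16851025; 419297472/16851025 559084032/16851025]; tr = 873577872/16851025, det = 26873856/421275625
solving λ² − 873577872/16851025·λ + 26873856/421275625 = 0 gives λ = 1296/25, 20736/16851025
κ = σ_max/σ_min = (36/5)/(144/4105) = 205.2500

205.2500


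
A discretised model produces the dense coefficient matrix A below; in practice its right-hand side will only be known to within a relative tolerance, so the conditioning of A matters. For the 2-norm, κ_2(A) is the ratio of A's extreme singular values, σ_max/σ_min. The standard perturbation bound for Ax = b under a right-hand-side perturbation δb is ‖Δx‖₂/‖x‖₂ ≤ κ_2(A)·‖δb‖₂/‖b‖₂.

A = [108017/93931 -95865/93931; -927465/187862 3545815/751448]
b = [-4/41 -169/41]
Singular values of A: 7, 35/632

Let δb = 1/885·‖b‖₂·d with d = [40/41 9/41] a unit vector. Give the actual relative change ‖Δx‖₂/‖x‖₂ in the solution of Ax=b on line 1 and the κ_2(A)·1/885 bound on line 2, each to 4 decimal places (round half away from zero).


σ_max = 7, σ_min = 35/632
κ = σ_max/σ_min = 7/(35/632) = 126.4000
perturbation bound = 126.4000·1/885 = 0.1428
solve Ax = b  →  x = [-12.0394 -13.4700]
2-norm of b is 4.1231; of x, 18.0662
δb = ε·‖b‖·d = [0.0045 0.0010]; solving A·Δx = δb gives ‖Δx‖ = 0.0841
relative error = 0.0047
so the bound overstates the realised error by a factor of ≈ 30.6718 (computed from the unrounded values)

0.0047
0.1428


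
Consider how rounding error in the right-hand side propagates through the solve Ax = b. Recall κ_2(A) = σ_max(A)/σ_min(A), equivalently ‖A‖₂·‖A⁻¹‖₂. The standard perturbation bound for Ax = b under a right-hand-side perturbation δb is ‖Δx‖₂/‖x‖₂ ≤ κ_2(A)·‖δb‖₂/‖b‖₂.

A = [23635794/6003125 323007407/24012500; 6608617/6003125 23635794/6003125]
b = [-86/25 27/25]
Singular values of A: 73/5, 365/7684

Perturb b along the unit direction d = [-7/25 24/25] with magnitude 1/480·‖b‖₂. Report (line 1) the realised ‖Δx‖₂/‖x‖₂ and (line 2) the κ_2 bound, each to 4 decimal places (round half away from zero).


0.0038
0.6403

largest singular value 73/5, smallest 365/7684
condition number: (73/5) ÷ (365/7684) = 307.3600
κ_2(A)·‖δb‖/‖b‖ = 0.6403
solve Ax = b  →  x = [-40.4775 11.5919]
2-norm of b is 3.6056; of x, 42.1046
with δb = [-0.0021 0.0072], A·Δx = δb → ‖Δx‖ = 0.1581
relative error = 0.0038
realised/bound (from unrounded values) ≈ 0.0059


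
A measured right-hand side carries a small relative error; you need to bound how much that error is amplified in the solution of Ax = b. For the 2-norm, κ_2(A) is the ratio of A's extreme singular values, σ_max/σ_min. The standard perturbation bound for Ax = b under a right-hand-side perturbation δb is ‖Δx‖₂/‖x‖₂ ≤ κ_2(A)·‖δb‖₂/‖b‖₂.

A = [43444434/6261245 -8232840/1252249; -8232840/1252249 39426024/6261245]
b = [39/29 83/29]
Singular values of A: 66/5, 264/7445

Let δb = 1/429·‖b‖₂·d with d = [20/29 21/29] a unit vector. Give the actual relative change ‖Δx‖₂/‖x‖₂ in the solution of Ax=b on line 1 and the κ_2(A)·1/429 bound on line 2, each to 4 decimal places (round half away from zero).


0.0025
0.8677

largest singular value 66/5, smallest 264/7445
condition number: (66/5) ÷ (264/7445) = 372.2500
worst-case relative error ≤ 372.2500 × 1/429 = 0.8677
solve Ax = b  →  x = [58.2915 61.3160]
‖b‖ = 3.1623, ‖x‖ = 84.6023
Δx = A⁻¹·δb where δb = 1/429·3.1623·d; ‖Δx‖ = 0.2079
relative error = 0.0025
tightness: 0.0025 against a bound of 0.8677 (unrounded ratio ≈ 0.0028)


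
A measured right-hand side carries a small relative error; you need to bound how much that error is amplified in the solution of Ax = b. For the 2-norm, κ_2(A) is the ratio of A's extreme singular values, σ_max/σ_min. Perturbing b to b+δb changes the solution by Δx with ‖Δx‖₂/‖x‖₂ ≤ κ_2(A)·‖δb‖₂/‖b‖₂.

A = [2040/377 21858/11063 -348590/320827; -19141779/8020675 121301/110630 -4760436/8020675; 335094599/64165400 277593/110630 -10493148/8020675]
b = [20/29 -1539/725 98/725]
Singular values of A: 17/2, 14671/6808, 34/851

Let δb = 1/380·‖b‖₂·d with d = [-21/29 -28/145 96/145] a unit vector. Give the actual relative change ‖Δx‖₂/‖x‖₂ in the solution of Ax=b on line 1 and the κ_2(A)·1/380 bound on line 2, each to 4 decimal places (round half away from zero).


largest singular value 17/2, smallest 34/851
κ = σ_max/σ_min = (17/2)/(34/851) = 212.7500
κ_2(A)·‖δb‖/‖b‖ = 0.5599
solve Ax = b  →  x = [0.4656 -0.7160 0.3819]
‖b‖₂ = 2.2361 and ‖x‖₂ = 0.9355
Δx = A⁻¹·δb where δb = 1/380·2.2361·d; ‖Δx‖ = 0.1473
realised ‖Δx‖/‖x‖ = 0.1574
tightness: 0.1574 against a bound of 0.5599 (unrounded ratio ≈ 0.2812)

0.1574
0.5599


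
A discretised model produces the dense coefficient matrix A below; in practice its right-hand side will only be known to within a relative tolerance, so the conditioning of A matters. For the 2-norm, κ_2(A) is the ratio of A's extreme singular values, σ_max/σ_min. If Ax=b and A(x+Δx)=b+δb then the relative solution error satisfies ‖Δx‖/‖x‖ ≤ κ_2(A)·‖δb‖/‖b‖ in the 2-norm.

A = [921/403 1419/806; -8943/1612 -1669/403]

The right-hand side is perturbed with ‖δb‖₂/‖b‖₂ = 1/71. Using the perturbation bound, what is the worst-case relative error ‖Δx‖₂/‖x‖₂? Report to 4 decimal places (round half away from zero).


form AᵀA = [553545/15376 103785/3844; 103785/3844 77845/3844] with trace 864925/15376 and determinant 5625/61504
λ_max, λ_min = (864925/15376 ± √748008765625/236421376)/2 = 225/4, 25/15376
σ_max=√(225/4)=(15/2), σ_min=√(25/15376)=(5/124) → κ = 186.0000
κ_2(A)·‖δb‖/‖b‖ = 2.6197

2.6197


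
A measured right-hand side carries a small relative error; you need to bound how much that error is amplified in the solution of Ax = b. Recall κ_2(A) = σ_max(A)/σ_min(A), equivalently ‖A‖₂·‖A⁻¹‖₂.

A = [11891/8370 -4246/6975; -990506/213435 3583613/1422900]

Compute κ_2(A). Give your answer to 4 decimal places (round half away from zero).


form AᵀA = [171687169225/7288719876 -15248939695/1214786646; -15248939695/1214786646 21748090969/3239431056] with trace 3053569189/100881936 and determinant 228765625/403527744
λ_max, λ_min = (3053569189/100881936 ± √9301206472869867721/10177165011108096)/2 = 121/4, 1890625/100881936
κ_2(A) = √(λ_max/λ_min) = √((121/4) / (1890625/100881936)) = 40.1760

40.1760


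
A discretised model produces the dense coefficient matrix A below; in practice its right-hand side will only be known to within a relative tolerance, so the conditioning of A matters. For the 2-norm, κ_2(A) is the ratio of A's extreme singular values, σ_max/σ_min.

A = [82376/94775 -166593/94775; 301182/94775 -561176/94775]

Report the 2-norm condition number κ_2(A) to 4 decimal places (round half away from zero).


form AᵀA = [9176132/845393 -17199000/845393; -17199000/845393 32251457/845393] with trace 2436917/49729 and determinant 9604/49729
eigenvalues of AᵀA: λ = (tr ± √(tr²−4·det))/2 = 49, 196/49729
κ_2(A) = √(λ_max/λ_min) = √(49 / (196/49729)) = 111.5000

111.5000


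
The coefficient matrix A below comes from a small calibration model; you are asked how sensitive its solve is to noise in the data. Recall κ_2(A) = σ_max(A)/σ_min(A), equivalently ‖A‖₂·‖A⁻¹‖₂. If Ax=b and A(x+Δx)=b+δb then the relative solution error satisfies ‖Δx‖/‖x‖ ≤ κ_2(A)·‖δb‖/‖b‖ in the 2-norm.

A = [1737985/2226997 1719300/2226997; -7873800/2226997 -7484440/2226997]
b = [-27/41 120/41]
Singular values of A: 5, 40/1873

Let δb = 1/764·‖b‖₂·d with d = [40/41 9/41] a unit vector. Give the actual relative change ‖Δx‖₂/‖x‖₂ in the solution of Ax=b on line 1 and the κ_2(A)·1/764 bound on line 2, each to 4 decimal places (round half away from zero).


largest singular value 5, smallest 40/1873
κ_2(A) = 5 / (40/1873) = 234.1250
κ_2(A)·‖δb‖/‖b‖ = 0.3064
solve Ax = b  →  x = [-0.4345 -0.4138]
‖b‖ = 3.0000, ‖x‖ = 0.6000
Δx = A⁻¹·δb where δb = 1/764·3.0000·d; ‖Δx‖ = 0.1839
realised ‖Δx‖/‖x‖ = 0.3064
so the bound is sharp here: realised error equals the bound

0.3064
0.3064


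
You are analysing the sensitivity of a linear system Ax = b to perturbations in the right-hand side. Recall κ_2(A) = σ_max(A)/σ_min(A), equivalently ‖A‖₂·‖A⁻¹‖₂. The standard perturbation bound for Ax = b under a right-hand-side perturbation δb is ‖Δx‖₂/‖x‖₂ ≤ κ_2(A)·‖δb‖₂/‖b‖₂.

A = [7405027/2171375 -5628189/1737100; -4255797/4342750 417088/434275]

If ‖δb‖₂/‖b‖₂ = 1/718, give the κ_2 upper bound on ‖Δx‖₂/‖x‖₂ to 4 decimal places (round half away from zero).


0.3337

AᵀA = [379919212141/30175164100 -72363160359/6035032820; -72363160359/6035032820 55135855705/4828026256]; tr = 3445984829/143520400, det = 5764801/574081600
λ_max, λ_min = (3445984829/143520400 ± √11873984075152718841/20598105216160000)/2 = 2401/100, 2401/5740816
so κ_2 = √((2401/100) / (2401/5740816)) = 239.6000
worst-case relative error ≤ 239.6000 × 1/718 = 0.3337


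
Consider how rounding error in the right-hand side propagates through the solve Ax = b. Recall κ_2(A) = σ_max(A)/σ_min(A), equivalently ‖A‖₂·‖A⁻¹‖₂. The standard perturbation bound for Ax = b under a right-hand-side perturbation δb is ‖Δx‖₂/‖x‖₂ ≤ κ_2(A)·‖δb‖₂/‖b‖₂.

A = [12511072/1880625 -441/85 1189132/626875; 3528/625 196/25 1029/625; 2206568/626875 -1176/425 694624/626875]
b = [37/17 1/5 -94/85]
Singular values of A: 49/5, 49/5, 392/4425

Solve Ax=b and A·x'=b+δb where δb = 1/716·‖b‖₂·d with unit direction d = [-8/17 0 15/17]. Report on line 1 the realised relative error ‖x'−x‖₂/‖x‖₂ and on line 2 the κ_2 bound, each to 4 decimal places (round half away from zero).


from the listed singular values, σ₁ = 49/5, σ_n = 392/4425
κ_2(A) = (49/5) / (392/4425) = 110.6250
worst-case relative error ≤ 110.6250 × 1/716 = 0.1545
solve Ax = b  →  x = [6.4429 -0.0694 -21.6380]
‖b‖₂ = 2.4495 and ‖x‖₂ = 22.5770
with δb = [-0.0016 0.0000 0.0030], A·Δx = δb → ‖Δx‖ = 0.0386
dividing the unrounded norms, ‖Δx‖/‖x‖ = 0.0017
tightness: 0.0017 against a bound of 0.1545 (unrounded ratio ≈ 0.0111)

0.0017
0.1545


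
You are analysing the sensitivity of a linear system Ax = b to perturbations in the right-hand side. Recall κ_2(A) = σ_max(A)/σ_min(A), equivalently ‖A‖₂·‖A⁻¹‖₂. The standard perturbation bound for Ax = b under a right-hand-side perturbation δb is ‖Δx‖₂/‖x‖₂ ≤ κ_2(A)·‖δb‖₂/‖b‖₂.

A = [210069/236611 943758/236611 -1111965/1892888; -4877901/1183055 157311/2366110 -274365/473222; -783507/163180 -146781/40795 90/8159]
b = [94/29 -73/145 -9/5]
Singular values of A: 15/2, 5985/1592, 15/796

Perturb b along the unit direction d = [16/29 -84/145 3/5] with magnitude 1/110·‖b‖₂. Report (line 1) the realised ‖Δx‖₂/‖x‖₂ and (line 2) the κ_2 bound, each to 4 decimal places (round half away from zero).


largest singular value 15/2, smallest 15/796
κ_2(A) = (15/2) / (15/796) = 398.0000
bound on ‖Δx‖/‖x‖: κ·ε = 398.0000·1/110 = 3.6182
solve Ax = b  →  x = [-6.9807 9.9742 51.6556]
‖b‖₂ = 3.7417 and ‖x‖₂ = 53.0708
δb = ε·‖b‖·d = [0.0188 -0.0197 0.0204]; solving A·Δx = δb gives ‖Δx‖ = 1.8051
relative error = 0.0340
tightness: 0.0340 against a bound of 3.6182 (unrounded ratio ≈ 0.0094)

0.0340
3.6182


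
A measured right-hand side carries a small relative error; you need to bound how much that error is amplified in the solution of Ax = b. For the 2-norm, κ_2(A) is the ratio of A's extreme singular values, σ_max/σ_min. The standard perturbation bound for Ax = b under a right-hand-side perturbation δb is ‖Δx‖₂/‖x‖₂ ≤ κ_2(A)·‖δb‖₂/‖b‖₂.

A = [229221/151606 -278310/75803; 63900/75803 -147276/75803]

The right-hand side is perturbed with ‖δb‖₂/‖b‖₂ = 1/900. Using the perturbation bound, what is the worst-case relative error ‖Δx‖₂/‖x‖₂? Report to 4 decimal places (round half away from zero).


form AᵀA = [238322169/79530724 -142934895/19882681; -142934895/19882681 343068084/19882681] with trace 9530145/470596 and determinant 2916/117649
solving λ² − 9530145/470596·λ + 2916/117649 = 0 gives λ = 81/4, 144/117649
κ_2(A) = √(λ_max/λ_min) = √((81/4) / (144/117649)) = 128.6250
worst-case relative error ≤ 128.6250 × 1/900 = 0.1429

0.1429


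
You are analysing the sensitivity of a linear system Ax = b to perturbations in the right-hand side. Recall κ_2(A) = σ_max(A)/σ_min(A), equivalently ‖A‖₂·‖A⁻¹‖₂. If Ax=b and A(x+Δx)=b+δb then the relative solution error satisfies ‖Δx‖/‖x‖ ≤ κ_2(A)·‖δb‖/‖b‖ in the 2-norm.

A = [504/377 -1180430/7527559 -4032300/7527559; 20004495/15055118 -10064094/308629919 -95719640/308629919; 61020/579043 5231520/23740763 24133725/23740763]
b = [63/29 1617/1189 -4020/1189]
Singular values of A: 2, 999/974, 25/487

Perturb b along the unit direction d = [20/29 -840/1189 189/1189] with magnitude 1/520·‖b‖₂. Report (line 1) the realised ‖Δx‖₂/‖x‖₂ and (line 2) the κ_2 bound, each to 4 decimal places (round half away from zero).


0.0484
0.0749

σ_max = 2, σ_min = 25/487
κ_2(A) = 2 / (25/487) = 38.9600
bound on ‖Δx‖/‖x‖: κ·ε = 38.9600·1/520 = 0.0749
solve Ax = b  →  x = [0.2596 -0.7193 -3.1969]
2-norm of b is 4.2426; of x, 3.2871
δb = ε·‖b‖·d = [0.0056 -0.0058 0.0013]; solving A·Δx = δb gives ‖Δx‖ = 0.1589
dividing the unrounded norms, ‖Δx‖/‖x‖ = 0.0484
tightness: 0.0484 against a bound of 0.0749 (unrounded ratio ≈ 0.6453)


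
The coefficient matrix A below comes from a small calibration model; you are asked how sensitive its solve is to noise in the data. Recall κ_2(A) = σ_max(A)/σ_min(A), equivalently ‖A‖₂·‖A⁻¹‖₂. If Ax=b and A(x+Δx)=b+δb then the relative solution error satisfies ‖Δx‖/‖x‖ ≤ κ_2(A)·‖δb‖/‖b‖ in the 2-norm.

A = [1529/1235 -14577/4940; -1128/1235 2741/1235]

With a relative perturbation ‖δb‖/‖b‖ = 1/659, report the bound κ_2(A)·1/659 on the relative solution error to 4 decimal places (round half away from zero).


form AᵀA = [144409/61009 -1386225/244036; -1386225/244036 13307929/976144] with trace 92417/5776 and determinant 1/361
solving λ² − 92417/5776·λ + 1/361 = 0 gives λ = 16, 1/5776
so κ_2 = √(16 / (1/5776)) = 304.0000
bound on ‖Δx‖/‖x‖: κ·ε = 304.0000·1/659 = 0.4613

0.4613


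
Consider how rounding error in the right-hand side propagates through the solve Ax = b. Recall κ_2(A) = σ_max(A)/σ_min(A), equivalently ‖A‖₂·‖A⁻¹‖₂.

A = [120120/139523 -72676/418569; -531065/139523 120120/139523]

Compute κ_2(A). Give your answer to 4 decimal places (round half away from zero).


199.2000

M = AᵀA = [176358625/11580409 -39679640/11580409; -39679640/11580409 80393296/104223681]. tr(M)=992041/62001, det(M)=400/62001
eigenvalues of AᵀA: λ = (tr ± √(tr²−4·det))/2 = 16, 25/62001
κ = σ_max/σ_min = 4/(5/249) = 199.2000


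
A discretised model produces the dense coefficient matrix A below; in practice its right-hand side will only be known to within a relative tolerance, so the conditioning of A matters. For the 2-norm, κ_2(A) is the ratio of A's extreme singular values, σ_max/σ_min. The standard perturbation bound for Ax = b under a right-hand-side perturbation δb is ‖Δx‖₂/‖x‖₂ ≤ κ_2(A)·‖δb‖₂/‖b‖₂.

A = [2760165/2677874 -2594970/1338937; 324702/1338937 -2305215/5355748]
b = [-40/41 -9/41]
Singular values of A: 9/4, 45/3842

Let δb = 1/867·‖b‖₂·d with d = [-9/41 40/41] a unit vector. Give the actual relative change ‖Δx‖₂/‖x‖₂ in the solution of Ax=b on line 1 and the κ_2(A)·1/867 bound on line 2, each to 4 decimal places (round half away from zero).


from the listed singular values, σ₁ = 9/4, σ_n = 45/3842
κ = σ_max/σ_min = (9/4)/(45/3842) = 192.1000
perturbation bound = 192.1000·1/867 = 0.2216
solve Ax = b  →  x = [-0.2092 0.3922]
‖b‖ = 1.0000, ‖x‖ = 0.4444
δb = ε·‖b‖·d = [-0.0003 0.0011]; solving A·Δx = δb gives ‖Δx‖ = 0.0985
relative error = 0.2216
so the bound is sharp here: realised error equals the bound

0.2216
0.2216


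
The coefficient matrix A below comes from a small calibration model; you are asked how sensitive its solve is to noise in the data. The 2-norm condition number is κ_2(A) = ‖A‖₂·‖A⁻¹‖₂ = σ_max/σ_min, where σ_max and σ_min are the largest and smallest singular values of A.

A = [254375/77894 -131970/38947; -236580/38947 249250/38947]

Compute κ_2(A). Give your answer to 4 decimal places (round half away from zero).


316.0000

M = AᵀA = [998571025/20994724 -262119375/5248681; -262119375/5248681 275230600/5248681]. tr(M)=2496425/24964, det(M)=625/6241
char-poly roots: 100 and 25/24964
κ_2(A) = √(λ_max/λ_min) = √(100 / (25/24964)) = 316.0000


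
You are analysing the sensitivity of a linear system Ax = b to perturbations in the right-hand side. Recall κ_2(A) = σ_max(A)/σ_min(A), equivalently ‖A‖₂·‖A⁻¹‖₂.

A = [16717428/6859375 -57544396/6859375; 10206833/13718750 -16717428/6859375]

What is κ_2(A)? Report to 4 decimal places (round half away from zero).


AᵀA = [1955310457009/301126562500 -1675696471722/75281640625; -1675696471722/75281640625 5745327855904/75281640625]; tr = 39898595009/481802500, det = 274299844/3011265625
char-poly roots: 8281/100 and 132496/120450625
so κ_2 = √((8281/100) / (132496/120450625)) = 274.3750

274.3750


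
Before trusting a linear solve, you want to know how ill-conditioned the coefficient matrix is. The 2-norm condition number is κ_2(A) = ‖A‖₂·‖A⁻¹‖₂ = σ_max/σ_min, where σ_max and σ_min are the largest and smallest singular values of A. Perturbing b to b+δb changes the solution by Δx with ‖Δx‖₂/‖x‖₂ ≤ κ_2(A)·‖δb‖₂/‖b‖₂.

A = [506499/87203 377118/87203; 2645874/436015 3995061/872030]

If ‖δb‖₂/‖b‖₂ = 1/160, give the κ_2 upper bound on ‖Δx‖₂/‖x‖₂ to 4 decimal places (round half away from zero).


AᵀA = [15950273661/226051225 11962498527/226051225; 11962498527/226051225 35888598081/904204900]; tr = 3987587709/36168196, det = 4862025/36168196
eigenvalues of AᵀA: λ = (tr ± √(tr²−4·det))/2 = 441/4, 11025/9042049
κ_2(A) = √(λ_max/λ_min) = √((441/4) / (11025/9042049)) = 300.7000
κ_2(A)·‖δb‖/‖b‖ = 1.8794

1.8794


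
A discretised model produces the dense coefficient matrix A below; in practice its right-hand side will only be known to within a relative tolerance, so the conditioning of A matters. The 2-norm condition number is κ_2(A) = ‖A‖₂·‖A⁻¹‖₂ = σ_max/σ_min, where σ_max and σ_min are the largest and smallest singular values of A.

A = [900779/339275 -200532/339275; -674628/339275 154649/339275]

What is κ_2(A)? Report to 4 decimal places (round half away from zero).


M = AᵀA = [50661029809/4604301025 -455944896/184172041; -455944896/184172041 2565175849/4604301025]. tr(M)=31663418/2739025, det(M)=83521/68475625
solving λ² − 31663418/2739025·λ + 83521/68475625 = 0 gives λ = 289/25, 289/2739025
κ_2(A) = √(λ_max/λ_min) = √((289/25) / (289/2739025)) = 331.0000

331.0000


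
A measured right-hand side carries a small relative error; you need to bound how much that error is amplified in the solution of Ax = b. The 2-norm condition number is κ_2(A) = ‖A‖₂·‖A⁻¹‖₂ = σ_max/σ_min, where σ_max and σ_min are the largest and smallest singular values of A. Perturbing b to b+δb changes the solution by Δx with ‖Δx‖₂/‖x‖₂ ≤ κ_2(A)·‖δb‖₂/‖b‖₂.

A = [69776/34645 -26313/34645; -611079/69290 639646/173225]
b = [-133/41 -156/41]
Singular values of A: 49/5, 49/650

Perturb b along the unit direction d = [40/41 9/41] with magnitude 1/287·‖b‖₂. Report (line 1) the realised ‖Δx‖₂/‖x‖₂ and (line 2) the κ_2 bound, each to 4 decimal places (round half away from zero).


0.0044
0.4530

from the listed singular values, σ₁ = 49/5, σ_n = 49/650
condition number: (49/5) ÷ (49/650) = 130.0000
κ_2(A)·‖δb‖/‖b‖ = 0.4530
solve Ax = b  →  x = [-20.1256 -49.0973]
‖b‖ = 5.0000, ‖x‖ = 53.0621
with δb = [0.0170 0.0038], A·Δx = δb → ‖Δx‖ = 0.2311
dividing the unrounded norms, ‖Δx‖/‖x‖ = 0.0044
tightness: 0.0044 against a bound of 0.4530 (unrounded ratio ≈ 0.0096)


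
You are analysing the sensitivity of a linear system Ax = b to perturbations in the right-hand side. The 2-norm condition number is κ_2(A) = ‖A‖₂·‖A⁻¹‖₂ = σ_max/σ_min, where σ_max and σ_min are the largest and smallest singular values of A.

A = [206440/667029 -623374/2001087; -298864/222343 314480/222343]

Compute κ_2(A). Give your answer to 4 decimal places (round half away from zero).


210.3750

form AᵀA = [503566144/264680361 -1586158000/794041083; -1586158000/794041083 4996612996/2382123249] with trace 11330212/2832489 and determinant 1024/2832489
eigenvalues of AᵀA: λ = (tr ± √(tr²−4·det))/2 = 4, 256/2832489
κ_2(A) = √(λ_max/λ_min) = √(4 / (256/2832489)) = 210.3750


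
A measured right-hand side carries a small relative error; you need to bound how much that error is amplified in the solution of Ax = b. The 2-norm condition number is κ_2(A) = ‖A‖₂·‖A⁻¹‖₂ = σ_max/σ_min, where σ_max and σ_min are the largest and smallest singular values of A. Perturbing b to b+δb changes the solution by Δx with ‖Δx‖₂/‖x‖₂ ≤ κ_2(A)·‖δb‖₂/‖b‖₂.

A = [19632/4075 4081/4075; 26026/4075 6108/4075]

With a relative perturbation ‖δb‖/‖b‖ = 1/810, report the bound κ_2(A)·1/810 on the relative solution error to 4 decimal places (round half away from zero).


0.1006

form AᵀA = [42510724/664225 382536/26569; 382536/26569 2158489/664225] with trace 44669213/664225 and determinant 11303044/16605625
char-poly roots: 1681/25 and 6724/664225
so κ_2 = √((1681/25) / (6724/664225)) = 81.5000
bound on ‖Δx‖/‖x‖: κ·ε = 81.5000·1/810 = 0.1006


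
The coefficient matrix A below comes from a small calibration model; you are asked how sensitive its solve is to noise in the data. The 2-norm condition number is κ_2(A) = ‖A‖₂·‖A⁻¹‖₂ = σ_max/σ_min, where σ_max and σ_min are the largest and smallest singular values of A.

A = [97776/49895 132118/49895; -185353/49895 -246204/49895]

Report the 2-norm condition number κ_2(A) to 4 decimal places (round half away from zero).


293.5000

AᵀA = [30391613/1722845 40520844/1722845; 40520844/1722845 54028772/1722845]; tr = 16884077/344569, det = 9604/344569
eigenvalues of AᵀA: λ = (tr ± √(tr²−4·det))/2 = 49, 196/344569
σ_max=√49=7, σ_min=√(196/344569)=(14/587) → κ = 293.5000


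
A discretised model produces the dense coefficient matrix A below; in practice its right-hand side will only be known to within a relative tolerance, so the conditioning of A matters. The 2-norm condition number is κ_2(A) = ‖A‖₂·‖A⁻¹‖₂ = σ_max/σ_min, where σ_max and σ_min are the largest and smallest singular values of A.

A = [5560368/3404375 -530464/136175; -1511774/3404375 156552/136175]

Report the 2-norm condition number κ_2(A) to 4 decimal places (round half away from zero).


AᵀA = [53125044676/18543630625 -25489970352/3708726125; -25489970352/3708726125 2447204672/148349045]; tr = 2124412004/109725625, det = 59969536/2743140625
eigenvalues of AᵀA: λ = (tr ± √(tr²−4·det))/2 = 484/25, 123904/109725625
so κ_2 = √((484/25) / (123904/109725625)) = 130.9375

130.9375


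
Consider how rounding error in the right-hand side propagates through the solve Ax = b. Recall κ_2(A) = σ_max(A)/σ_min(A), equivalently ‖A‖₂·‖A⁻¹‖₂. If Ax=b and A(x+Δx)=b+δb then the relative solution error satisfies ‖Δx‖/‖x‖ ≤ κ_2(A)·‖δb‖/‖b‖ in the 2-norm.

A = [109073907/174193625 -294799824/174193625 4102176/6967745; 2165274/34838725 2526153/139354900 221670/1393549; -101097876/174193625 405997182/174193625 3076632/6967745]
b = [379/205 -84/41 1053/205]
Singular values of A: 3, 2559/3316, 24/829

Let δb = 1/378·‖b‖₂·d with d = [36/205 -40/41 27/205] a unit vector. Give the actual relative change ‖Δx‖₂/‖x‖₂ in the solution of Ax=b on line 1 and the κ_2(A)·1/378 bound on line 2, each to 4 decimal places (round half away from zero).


0.0051
0.2741

from the listed singular values, σ₁ = 3, σ_n = 24/829
condition number: 3 ÷ (24/829) = 103.6250
κ_2(A)·‖δb‖/‖b‖ = 0.2741
solve Ax = b  →  x = [-96.2414 -27.0287 27.8038]
2-norm of b is 5.8310; of x, 103.7594
δb = ε·‖b‖·d = [0.0027 -0.0150 0.0020]; solving A·Δx = δb gives ‖Δx‖ = 0.5328
dividing the unrounded norms, ‖Δx‖/‖x‖ = 0.0051
realised/bound (from unrounded values) ≈ 0.0187


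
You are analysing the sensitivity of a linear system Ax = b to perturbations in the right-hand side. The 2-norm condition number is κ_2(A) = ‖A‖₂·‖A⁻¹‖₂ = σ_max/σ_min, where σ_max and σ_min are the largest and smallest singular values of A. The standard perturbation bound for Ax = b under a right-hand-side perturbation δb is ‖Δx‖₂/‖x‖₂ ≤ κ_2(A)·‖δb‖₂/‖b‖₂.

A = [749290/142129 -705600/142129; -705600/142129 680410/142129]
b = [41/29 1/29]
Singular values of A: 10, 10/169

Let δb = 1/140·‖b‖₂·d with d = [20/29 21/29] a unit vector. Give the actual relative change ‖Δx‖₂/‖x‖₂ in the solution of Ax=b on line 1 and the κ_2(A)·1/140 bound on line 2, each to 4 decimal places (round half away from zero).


0.0101
1.2071

largest singular value 10, smallest 10/169
κ_2(A) = 10 / (10/169) = 169.0000
perturbation bound = 169.0000·1/140 = 1.2071
solve Ax = b  →  x = [11.7276 12.1690]
‖b‖₂ = 1.4142 and ‖x‖₂ = 16.9003
with δb = [0.0070 0.0073], A·Δx = δb → ‖Δx‖ = 0.1707
realised ‖Δx‖/‖x‖ = 0.0101
realised/bound (from unrounded values) ≈ 0.0084


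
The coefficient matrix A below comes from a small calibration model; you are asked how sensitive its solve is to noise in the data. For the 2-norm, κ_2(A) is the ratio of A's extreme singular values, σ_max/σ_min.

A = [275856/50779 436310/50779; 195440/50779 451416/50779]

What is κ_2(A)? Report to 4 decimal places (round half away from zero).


12.8750

AᵀA = [135901696/3066001 248018400/3066001; 248018400/3066001 468659716/3066001]; tr = 2091908/10609, det = 2458624/10609
solving λ² − 2091908/10609·λ + 2458624/10609 = 0 gives λ = 196, 12544/10609
κ_2(A) = √(λ_max/λ_min) = √(196 / (12544/10609)) = 12.8750


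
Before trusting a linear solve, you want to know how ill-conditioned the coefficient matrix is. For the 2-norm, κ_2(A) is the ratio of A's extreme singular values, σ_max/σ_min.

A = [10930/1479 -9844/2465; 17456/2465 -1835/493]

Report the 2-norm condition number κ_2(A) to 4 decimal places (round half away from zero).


174.0000

M = AᵀA = [6812164/65025 -48440/867; -48440/867 215321/7225]. tr(M)=30277/225, det(M)=3364/5625
solving λ² − 30277/225·λ + 3364/5625 = 0 gives λ = 3364/25, 1/225
κ = σ_max/σ_min = (58/5)/(1/15) = 174.0000


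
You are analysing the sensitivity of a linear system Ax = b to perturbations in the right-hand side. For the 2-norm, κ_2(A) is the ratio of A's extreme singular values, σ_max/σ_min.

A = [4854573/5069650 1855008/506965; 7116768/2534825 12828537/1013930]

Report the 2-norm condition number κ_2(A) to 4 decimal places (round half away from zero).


98.9200

AᵀA = [361856681721/41122161796 401211973440/10280540449; 401211973440/10280540449 7133423211225/41122161796]; tr = 2229411033/12231458, det = 332150625/97851664
eigenvalues of AᵀA: λ = (tr ± √(tr²−4·det))/2 = 729/4, 455625/24462916
κ = σ_max/σ_min = (27/2)/(675/4946) = 98.9200


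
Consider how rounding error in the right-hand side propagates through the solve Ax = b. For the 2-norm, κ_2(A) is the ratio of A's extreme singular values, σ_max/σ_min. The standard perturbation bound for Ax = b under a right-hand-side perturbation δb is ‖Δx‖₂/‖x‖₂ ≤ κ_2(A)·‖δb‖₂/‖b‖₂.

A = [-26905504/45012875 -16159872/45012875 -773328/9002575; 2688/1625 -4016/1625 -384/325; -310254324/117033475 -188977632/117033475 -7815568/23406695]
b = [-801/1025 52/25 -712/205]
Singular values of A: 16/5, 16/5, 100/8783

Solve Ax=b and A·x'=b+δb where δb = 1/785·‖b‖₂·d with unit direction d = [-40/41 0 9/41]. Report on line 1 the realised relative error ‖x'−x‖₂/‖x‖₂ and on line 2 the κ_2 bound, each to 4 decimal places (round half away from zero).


0.3580
0.3580

largest singular value 16/5, smallest 100/8783
condition number: (16/5) ÷ (100/8783) = 281.0560
bound on ‖Δx‖/‖x‖: κ·ε = 281.0560·1/785 = 0.3580
solve Ax = b  →  x = [1.2808 0.0731 -0.1202]
‖b‖₂ = 4.1231 and ‖x‖₂ = 1.2885
with δb = [-0.0051 0.0000 0.0012], A·Δx = δb → ‖Δx‖ = 0.4613
dividing the unrounded norms, ‖Δx‖/‖x‖ = 0.3580
so the bound is sharp here: realised error equals the bound


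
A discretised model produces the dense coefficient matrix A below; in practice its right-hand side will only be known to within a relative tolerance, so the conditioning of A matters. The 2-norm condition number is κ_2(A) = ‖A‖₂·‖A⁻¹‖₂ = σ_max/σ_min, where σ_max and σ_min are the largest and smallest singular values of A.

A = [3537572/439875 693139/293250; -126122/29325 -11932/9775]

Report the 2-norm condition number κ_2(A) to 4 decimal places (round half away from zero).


258.7500

form AᵀA = [55686631156/669515625 5413890286/223171875; 5413890286/223171875 2105802889/297562500] with trace 386718001/4284900 and determinant 130321/1071225
char-poly roots: 361/4 and 1444/1071225
κ = σ_max/σ_min = (19/2)/(38/1035) = 258.7500


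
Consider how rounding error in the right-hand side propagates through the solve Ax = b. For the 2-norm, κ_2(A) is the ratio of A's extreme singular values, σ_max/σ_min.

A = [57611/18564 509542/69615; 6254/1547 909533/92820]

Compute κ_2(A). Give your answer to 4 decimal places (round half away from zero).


M = AᵀA = [688556125/26509392 309804610/4970511; 309804610/4970511 35690403997/238584528]. tr(M)=1611054197/9176328, det(M)=197262025/293642496
λ_max, λ_min = (1611054197/9176328 ± √162204334877556049/5262812222724)/2 = 2809/16, 70225/18352656
so κ_2 = √((2809/16) / (70225/18352656)) = 214.2000

214.2000
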